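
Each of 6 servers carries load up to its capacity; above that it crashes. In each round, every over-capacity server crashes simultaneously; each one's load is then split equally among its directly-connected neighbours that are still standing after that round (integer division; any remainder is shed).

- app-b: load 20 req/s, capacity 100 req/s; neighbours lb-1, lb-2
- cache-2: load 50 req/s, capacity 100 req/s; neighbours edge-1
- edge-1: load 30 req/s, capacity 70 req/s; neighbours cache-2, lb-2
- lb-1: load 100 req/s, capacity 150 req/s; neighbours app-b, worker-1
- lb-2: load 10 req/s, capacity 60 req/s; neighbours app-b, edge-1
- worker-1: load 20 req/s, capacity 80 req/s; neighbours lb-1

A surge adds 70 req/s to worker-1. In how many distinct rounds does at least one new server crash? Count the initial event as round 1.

6

Round 1 — worker-1 at 90 > 80. worker-1 crashes.
  worker-1 sheds 90 req/s to lb-1: 90 each.
    lb-1: 100+90 = 190 > 150
Round 2 — lb-1 crashes.
  lb-1 sheds 190 req/s to app-b: 190 each.
    app-b: 20+190 = 210 > 100
Round 3 — app-b crashes.
  app-b sheds 210 req/s to lb-2: 210 each.
    lb-2: 10+210 = 220 > 60
Round 4 — lb-2 crashes.
  lb-2 sheds 220 req/s to edge-1: 220 each.
    edge-1: 30+220 = 250 > 70
Round 5 — edge-1 crashes.
  edge-1 sheds 250 req/s to cache-2: 250 each.
    cache-2: 50+250 = 300 > 100
Round 6 — cache-2 crashes.
  cache-2 sheds 300 req/s: no online neighbours, lost.
No further crashes.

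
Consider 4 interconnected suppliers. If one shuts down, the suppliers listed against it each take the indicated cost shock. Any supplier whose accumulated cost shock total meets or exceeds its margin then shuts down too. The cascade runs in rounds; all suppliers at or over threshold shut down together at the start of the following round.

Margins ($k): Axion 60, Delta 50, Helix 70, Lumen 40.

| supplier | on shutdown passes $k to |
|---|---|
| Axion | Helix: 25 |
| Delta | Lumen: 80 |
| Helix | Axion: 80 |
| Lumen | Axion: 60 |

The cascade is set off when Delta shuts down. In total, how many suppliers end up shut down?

Round 1 — Delta shuts down (initial).
  Lumen: +80 → 80 ≥ 40
Round 2 — Lumen shuts down.
  Axion: +60 → 60 ≥ 60
Round 3 — Axion shuts down.
  Helix: +25 → 25 < 70
No further shutdowns.

3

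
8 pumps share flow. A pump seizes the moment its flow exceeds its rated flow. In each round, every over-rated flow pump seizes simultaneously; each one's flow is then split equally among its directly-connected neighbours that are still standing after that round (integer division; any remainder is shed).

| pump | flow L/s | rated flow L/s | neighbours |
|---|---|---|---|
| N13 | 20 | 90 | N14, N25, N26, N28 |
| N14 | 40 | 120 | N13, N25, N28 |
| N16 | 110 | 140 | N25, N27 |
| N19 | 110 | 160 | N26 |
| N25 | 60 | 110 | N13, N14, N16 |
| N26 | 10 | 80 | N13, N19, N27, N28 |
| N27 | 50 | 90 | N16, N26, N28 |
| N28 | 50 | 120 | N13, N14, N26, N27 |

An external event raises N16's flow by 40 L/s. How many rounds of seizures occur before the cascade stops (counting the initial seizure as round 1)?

2

Round 1 — N16 at 150 > 140. N16 seizes.
  N16 sheds 150 L/s to N25, N27: 75 each.
    N25: 60+75 = 135 > 110
    N27: 50+75 = 125 > 90
Round 2 — N25, N27 seize.
  N25 sheds 135 L/s to N13, N14: 67 each (1 lost).
    N13: 20+67 = 87 ≤ 90
    N14: 40+67 = 107 ≤ 120
  N27 sheds 125 L/s to N26, N28: 62 each (1 lost).
    N26: 10+62 = 72 ≤ 80
    N28: 50+62 = 112 ≤ 120
No further seizures.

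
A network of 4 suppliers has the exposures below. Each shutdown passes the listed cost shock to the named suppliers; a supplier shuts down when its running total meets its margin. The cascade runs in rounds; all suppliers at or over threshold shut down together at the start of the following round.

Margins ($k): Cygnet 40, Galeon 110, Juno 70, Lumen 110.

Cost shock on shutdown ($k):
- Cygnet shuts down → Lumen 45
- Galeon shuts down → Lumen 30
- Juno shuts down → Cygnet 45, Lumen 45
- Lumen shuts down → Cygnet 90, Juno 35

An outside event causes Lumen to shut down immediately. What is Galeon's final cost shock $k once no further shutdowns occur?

Round 1 — Lumen shuts down (initial).
  Cygnet: +90 → 90 ≥ 40
  Juno: +35 → 35 < 70
Round 2 — Cygnet shuts down.
No further shutdowns.

0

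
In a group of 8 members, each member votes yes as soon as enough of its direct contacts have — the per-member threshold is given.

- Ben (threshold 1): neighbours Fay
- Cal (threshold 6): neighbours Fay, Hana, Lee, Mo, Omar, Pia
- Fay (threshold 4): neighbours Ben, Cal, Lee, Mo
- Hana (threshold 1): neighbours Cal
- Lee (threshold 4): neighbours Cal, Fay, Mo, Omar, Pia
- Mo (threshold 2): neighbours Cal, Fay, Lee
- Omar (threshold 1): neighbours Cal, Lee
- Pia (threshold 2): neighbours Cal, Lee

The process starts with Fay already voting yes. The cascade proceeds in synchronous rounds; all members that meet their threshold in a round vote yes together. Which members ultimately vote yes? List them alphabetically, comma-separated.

Round 1 — Fay votes yes (initial).
Round 2 — checking thresholds:
  Ben: 1 of 1 neighbours ≥ 1, votes yes.
  Cal: 1 of 6 neighbours < 6, below threshold.
  Lee: 1 of 5 neighbours < 4, below threshold.
  Mo: 1 of 3 neighbours < 2, below threshold.
Round 3 — no new yes votes; cascade stops.

Ben, Fay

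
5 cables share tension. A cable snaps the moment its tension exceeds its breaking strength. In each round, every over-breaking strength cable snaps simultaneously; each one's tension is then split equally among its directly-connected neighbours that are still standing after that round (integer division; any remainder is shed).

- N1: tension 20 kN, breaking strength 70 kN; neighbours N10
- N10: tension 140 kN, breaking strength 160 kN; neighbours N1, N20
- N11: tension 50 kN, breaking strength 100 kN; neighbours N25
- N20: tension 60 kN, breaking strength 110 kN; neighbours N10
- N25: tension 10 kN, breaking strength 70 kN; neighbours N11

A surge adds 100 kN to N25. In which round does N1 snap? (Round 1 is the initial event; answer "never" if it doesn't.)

Round 1 — N25 at 110 > 70. N25 snaps.
  N25 sheds 110 kN to N11: 110 each.
    N11: 50+110 = 160 > 100
Round 2 — N11 snaps.
  N11 sheds 160 kN: no online neighbours, lost.
No further breaks.

never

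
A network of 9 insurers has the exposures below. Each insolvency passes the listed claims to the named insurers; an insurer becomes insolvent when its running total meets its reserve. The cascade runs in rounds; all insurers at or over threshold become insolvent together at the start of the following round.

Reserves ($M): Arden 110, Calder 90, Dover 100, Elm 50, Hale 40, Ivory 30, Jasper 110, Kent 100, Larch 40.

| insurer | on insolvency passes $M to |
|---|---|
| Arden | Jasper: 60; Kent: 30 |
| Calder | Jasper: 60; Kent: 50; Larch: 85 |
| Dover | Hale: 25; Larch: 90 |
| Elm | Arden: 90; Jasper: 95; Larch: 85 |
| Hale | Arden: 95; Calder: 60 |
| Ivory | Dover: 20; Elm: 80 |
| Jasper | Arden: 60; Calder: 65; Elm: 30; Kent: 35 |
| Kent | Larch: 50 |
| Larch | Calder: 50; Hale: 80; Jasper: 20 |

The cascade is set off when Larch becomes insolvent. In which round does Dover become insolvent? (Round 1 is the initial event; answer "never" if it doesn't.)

never

Round 1 — Larch becomes insolvent (initial).
  Calder: +50 → 50 < 90
  Hale: +80 → 80 ≥ 40
  Jasper: +20 → 20 < 110
Round 2 — Hale becomes insolvent.
  Arden: +95 → 95 < 110
  Calder: +60 → 110 ≥ 90
Round 3 — Calder becomes insolvent.
  Jasper: +60 → 80 < 110
  Kent: +50 → 50 < 100
No further insolvencies.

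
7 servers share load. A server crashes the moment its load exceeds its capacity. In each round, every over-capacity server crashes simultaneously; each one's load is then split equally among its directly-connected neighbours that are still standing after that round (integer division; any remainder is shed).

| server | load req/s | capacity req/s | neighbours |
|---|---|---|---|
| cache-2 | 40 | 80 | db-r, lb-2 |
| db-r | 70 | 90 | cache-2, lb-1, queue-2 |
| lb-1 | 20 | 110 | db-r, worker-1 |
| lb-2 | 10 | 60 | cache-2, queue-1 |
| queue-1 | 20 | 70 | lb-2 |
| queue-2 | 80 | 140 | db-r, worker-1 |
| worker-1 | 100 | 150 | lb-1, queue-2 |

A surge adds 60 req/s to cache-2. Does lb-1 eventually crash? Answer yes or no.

no

Round 1 — cache-2 at 100 > 80. cache-2 crashes.
  cache-2 sheds 100 req/s to db-r, lb-2: 50 each.
    db-r: 70+50 = 120 > 90
    lb-2: 10+50 = 60 ≤ 60
Round 2 — db-r crashes.
  db-r sheds 120 req/s to lb-1, queue-2: 60 each.
    lb-1: 20+60 = 80 ≤ 110
    queue-2: 80+60 = 140 ≤ 140
No further crashes.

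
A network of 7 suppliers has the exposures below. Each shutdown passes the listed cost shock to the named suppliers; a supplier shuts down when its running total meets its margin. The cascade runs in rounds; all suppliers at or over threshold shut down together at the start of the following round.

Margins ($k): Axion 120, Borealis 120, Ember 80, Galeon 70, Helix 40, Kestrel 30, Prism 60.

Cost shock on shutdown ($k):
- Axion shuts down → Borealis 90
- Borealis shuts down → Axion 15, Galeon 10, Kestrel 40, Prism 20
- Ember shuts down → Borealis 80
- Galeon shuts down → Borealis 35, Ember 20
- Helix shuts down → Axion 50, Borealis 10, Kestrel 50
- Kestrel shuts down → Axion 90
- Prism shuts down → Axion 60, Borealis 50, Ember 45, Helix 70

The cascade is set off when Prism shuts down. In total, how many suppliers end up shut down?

5

Round 1 — Prism shuts down (initial).
  Axion: +60 → 60 < 120
  Borealis: +50 → 50 < 120
  Ember: +45 → 45 < 80
  Helix: +70 → 70 ≥ 40
Round 2 — Helix shuts down.
  Axion: +50 → 110 < 120
  Borealis: +10 → 60 < 120
  Kestrel: +50 → 50 ≥ 30
Round 3 — Kestrel shuts down.
  Axion: +90 → 200 ≥ 120
Round 4 — Axion shuts down.
  Borealis: +90 → 150 ≥ 120
Round 5 — Borealis shuts down.
  Galeon: +10 → 10 < 70
No further shutdowns.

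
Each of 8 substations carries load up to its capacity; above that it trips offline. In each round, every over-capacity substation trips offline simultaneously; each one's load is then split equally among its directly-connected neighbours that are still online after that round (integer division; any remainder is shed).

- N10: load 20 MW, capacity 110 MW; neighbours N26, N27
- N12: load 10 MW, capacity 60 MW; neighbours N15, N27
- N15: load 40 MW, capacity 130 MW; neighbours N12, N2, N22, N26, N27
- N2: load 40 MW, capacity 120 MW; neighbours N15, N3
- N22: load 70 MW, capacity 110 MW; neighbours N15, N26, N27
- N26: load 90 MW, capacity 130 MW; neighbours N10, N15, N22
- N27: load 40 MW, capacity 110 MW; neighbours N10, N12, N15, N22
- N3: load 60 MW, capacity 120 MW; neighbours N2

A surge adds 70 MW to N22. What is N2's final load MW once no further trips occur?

91

Round 1 — N22 at 140 > 110. N22 trips offline.
  N22 sheds 140 MW to N15, N26, N27: 46 each (2 lost).
    N15: 40+46 = 86 ≤ 130
    N26: 90+46 = 136 > 130
    N27: 40+46 = 86 ≤ 110
Round 2 — N26 trips offline.
  N26 sheds 136 MW to N10, N15: 68 each.
    N10: 20+68 = 88 ≤ 110
    N15: 86+68 = 154 > 130
Round 3 — N15 trips offline.
  N15 sheds 154 MW to N12, N2, N27: 51 each (1 lost).
    N12: 10+51 = 61 > 60
    N2: 40+51 = 91 ≤ 120
    N27: 86+51 = 137 > 110
Round 4 — N12, N27 trip offline.
  N12 sheds 61 MW: no online neighbours, lost.
  N27 sheds 137 MW to N10: 137 each.
    N10: 88+137 = 225 > 110
Round 5 — N10 trips offline.
  N10 sheds 225 MW: no online neighbours, lost.
No further trips.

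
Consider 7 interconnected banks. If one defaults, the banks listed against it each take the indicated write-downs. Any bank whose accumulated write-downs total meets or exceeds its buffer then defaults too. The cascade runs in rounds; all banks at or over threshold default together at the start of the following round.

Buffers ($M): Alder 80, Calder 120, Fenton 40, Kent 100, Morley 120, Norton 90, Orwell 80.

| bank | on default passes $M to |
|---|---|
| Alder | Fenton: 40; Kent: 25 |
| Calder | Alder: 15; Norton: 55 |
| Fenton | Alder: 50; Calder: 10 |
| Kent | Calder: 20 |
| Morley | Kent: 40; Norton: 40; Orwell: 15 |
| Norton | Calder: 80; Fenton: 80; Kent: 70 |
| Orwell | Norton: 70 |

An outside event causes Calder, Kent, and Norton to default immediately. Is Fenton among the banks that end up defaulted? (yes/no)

yes

Round 1 — Calder, Kent, Norton default (initial).
  Alder: +15 → 15 < 80
  Fenton: +80 → 80 ≥ 40
Round 2 — Fenton defaults.
  Alder: +50 → 65 < 80
No further defaults.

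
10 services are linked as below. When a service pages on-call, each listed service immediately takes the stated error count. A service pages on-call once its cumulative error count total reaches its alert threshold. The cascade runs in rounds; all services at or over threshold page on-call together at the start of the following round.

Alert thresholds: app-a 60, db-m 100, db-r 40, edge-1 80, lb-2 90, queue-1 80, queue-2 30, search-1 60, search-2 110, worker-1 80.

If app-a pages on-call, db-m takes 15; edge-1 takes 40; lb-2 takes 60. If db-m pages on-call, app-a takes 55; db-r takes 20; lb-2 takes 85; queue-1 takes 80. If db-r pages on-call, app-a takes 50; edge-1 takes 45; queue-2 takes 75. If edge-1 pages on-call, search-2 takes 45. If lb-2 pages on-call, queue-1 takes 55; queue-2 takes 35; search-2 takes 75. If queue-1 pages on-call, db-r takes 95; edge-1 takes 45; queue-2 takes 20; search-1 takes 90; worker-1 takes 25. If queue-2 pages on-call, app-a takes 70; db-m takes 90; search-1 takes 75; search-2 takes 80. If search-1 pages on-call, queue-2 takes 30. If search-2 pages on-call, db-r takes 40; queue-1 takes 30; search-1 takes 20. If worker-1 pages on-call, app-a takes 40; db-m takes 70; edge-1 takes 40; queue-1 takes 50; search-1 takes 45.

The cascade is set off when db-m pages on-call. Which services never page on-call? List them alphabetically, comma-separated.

worker-1

Round 1 — db-m pages on-call (initial).
  app-a: +55 → 55 < 60
  db-r: +20 → 20 < 40
  lb-2: +85 → 85 < 90
  queue-1: +80 → 80 ≥ 80
Round 2 — queue-1 pages on-call.
  db-r: +95 → 115 ≥ 40
  edge-1: +45 → 45 < 80
  queue-2: +20 → 20 < 30
  search-1: +90 → 90 ≥ 60
  worker-1: +25 → 25 < 80
Round 3 — db-r, search-1 page on-call.
  app-a: +50 → 105 ≥ 60
  edge-1: +45 → 90 ≥ 80
  queue-2: +75+30 → 125 ≥ 30
Round 4 — app-a, edge-1, queue-2 page on-call.
  lb-2: +60 → 145 ≥ 90
  search-2: +45+80 → 125 ≥ 110
Round 5 — lb-2, search-2 page on-call.
No further pages.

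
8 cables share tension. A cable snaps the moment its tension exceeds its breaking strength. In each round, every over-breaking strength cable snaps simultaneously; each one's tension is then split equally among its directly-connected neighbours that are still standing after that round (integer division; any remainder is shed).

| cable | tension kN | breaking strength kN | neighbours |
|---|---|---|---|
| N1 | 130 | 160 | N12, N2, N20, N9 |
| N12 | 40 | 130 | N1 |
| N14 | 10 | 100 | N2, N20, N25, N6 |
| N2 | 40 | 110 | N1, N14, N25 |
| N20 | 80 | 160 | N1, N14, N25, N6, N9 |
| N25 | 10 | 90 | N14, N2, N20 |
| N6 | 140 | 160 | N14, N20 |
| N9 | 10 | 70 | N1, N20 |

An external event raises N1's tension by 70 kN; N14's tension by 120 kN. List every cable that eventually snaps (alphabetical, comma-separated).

N1, N14, N2, N20, N25, N6, N9

Round 1 — N1 at 200 > 160; N14 at 130 > 100. N1, N14 snap.
  N1 sheds 200 kN to N12, N2, N20, N9: 50 each.
    N12: 40+50 = 90 ≤ 130
    N2: 40+50 = 90 ≤ 110
    N20: 80+50 = 130 ≤ 160
    N9: 10+50 = 60 ≤ 70
  N14 sheds 130 kN to N2, N20, N25, N6: 32 each (2 lost).
    N2: 90+32 = 122 > 110
    N20: 130+32 = 162 > 160
    N25: 10+32 = 42 ≤ 90
    N6: 140+32 = 172 > 160
Round 2 — N2, N20, N6 snap.
  N2 sheds 122 kN to N25: 122 each.
    N25: 42+122 = 164 > 90
  N20 sheds 162 kN to N25, N9: 81 each.
    N25: 164+81 = 245 > 90
    N9: 60+81 = 141 > 70
  N6 sheds 172 kN: no online neighbours, lost.
Round 3 — N25, N9 snap.
  N25 sheds 245 kN: no online neighbours, lost.
  N9 sheds 141 kN: no online neighbours, lost.
No further breaks.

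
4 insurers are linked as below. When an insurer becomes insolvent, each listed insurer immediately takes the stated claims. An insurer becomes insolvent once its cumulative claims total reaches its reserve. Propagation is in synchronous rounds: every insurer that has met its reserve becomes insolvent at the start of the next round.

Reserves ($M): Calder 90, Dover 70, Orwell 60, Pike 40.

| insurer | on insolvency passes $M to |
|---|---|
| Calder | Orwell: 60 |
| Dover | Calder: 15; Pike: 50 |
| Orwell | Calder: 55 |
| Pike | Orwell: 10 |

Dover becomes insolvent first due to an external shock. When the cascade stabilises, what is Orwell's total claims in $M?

10

Round 1 — Dover becomes insolvent (initial).
  Calder: +15 → 15 < 90
  Pike: +50 → 50 ≥ 40
Round 2 — Pike becomes insolvent.
  Orwell: +10 → 10 < 60
No further insolvencies.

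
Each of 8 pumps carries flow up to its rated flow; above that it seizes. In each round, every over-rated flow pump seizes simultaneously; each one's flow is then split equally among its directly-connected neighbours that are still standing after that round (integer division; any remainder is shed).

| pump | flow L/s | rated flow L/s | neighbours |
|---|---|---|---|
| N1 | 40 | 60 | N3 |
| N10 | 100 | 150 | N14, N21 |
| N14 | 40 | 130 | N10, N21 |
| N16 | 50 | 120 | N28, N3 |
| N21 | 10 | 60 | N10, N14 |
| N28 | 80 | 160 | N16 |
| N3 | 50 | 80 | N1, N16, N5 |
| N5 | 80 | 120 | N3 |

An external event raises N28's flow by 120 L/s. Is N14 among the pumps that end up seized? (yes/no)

Round 1 — N28 at 200 > 160. N28 seizes.
  N28 sheds 200 L/s to N16: 200 each.
    N16: 50+200 = 250 > 120
Round 2 — N16 seizes.
  N16 sheds 250 L/s to N3: 250 each.
    N3: 50+250 = 300 > 80
Round 3 — N3 seizes.
  N3 sheds 300 L/s to N1, N5: 150 each.
    N1: 40+150 = 190 > 60
    N5: 80+150 = 230 > 120
Round 4 — N1, N5 seize.
  N1 sheds 190 L/s: no online neighbours, lost.
  N5 sheds 230 L/s: no online neighbours, lost.
No further seizures.

no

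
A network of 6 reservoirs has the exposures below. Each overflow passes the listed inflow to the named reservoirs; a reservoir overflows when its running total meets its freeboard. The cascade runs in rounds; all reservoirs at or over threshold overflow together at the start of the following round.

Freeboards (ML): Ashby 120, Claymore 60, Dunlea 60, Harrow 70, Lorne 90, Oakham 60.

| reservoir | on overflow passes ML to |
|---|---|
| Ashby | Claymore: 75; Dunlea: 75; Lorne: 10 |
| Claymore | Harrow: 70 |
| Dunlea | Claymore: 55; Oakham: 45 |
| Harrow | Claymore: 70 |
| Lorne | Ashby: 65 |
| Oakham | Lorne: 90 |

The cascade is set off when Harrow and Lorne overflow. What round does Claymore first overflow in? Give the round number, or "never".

Round 1 — Harrow, Lorne overflow (initial).
  Ashby: +65 → 65 < 120
  Claymore: +70 → 70 ≥ 60
Round 2 — Claymore overflows.
No further overflows.

2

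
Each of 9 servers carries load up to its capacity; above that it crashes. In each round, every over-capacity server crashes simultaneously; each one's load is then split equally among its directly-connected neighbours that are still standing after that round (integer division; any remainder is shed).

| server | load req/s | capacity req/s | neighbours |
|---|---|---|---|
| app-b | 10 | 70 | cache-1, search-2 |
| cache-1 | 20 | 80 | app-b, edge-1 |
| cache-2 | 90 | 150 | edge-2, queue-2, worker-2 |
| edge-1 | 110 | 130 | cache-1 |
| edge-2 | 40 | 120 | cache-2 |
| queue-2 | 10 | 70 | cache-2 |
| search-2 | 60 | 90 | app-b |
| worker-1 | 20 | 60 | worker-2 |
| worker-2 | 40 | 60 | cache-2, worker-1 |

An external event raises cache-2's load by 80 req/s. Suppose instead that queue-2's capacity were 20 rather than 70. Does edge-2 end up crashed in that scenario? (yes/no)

With queue-2's capacity at 20:
Round 1 — cache-2 at 170 > 150. cache-2 crashes.
  cache-2 sheds 170 req/s to edge-2, queue-2, worker-2: 56 each (2 lost).
    edge-2: 40+56 = 96 ≤ 120
    queue-2: 10+56 = 66 > 20
    worker-2: 40+56 = 96 > 60
Round 2 — queue-2, worker-2 crash.
  queue-2 sheds 66 req/s: no online neighbours, lost.
  worker-2 sheds 96 req/s to worker-1: 96 each.
    worker-1: 20+96 = 116 > 60
Round 3 — worker-1 crashes.
  worker-1 sheds 116 req/s: no online neighbours, lost.
No further crashes.

no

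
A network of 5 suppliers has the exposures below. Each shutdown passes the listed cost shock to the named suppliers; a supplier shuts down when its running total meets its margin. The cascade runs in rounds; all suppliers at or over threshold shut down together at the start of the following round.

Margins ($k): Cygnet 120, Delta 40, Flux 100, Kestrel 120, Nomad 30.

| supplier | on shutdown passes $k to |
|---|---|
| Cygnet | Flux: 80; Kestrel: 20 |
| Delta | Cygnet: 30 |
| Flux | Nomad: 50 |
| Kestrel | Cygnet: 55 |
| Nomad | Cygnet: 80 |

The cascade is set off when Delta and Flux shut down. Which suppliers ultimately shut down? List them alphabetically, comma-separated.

Round 1 — Delta, Flux shut down (initial).
  Cygnet: +30 → 30 < 120
  Nomad: +50 → 50 ≥ 30
Round 2 — Nomad shuts down.
  Cygnet: +80 → 110 < 120
No further shutdowns.

Delta, Flux, Nomad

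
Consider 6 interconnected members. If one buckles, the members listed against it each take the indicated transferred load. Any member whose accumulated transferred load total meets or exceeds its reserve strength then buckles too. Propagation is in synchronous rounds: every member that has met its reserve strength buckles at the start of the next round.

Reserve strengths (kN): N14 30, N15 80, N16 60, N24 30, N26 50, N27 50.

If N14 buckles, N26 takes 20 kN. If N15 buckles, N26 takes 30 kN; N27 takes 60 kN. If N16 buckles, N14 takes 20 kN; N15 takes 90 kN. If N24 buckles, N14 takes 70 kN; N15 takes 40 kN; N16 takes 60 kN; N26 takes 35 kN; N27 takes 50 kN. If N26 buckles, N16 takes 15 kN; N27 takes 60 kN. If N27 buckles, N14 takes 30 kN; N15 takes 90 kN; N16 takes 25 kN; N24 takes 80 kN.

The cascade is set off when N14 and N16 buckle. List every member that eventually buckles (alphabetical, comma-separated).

N14, N15, N16, N24, N26, N27

Round 1 — N14, N16 buckle (initial).
  N15: +90 → 90 ≥ 80
  N26: +20 → 20 < 50
Round 2 — N15 buckles.
  N26: +30 → 50 ≥ 50
  N27: +60 → 60 ≥ 50
Round 3 — N26, N27 buckle.
  N24: +80 → 80 ≥ 30
Round 4 — N24 buckles.
No further bucklings.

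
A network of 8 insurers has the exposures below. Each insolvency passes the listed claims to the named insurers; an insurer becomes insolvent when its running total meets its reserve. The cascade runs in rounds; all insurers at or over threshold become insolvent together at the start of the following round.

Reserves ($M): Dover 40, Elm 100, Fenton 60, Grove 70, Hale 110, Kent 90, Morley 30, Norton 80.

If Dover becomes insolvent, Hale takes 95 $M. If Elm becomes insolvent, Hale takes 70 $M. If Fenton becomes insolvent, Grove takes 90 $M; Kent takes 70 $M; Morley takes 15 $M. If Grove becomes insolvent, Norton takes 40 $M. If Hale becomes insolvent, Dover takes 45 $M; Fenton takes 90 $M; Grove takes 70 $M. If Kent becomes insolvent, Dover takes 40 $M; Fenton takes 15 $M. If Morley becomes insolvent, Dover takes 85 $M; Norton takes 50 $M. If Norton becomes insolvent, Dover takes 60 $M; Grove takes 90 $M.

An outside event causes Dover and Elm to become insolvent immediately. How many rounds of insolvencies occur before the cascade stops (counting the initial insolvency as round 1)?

3

Round 1 — Dover, Elm become insolvent (initial).
  Hale: +95+70 → 165 ≥ 110
Round 2 — Hale becomes insolvent.
  Fenton: +90 → 90 ≥ 60
  Grove: +70 → 70 ≥ 70
Round 3 — Fenton, Grove become insolvent.
  Kent: +70 → 70 < 90
  Morley: +15 → 15 < 30
  Norton: +40 → 40 < 80
No further insolvencies.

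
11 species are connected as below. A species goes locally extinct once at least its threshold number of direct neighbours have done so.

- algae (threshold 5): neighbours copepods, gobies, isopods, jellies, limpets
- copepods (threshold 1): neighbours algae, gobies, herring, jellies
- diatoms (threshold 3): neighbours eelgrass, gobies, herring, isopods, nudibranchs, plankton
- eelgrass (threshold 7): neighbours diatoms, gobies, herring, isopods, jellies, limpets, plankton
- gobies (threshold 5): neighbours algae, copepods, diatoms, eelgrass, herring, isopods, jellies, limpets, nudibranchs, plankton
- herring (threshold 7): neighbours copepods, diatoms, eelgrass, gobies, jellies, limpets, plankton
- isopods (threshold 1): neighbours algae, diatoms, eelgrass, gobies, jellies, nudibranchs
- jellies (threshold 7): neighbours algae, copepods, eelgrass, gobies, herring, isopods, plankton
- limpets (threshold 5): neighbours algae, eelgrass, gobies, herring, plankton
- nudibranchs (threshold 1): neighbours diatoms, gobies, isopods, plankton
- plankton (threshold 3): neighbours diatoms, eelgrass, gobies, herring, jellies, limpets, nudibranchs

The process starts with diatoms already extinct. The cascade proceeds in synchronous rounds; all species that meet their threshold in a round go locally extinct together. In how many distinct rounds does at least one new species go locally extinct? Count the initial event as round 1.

Round 1 — diatoms goes locally extinct (initial).
Round 2 — checking thresholds:
  eelgrass: 1 of 7 neighbours < 7, not yet.
  gobies: 1 of 10 neighbours < 5, not yet.
  herring: 1 of 7 neighbours < 7, not yet.
  isopods: 1 of 6 neighbours ≥ 1, goes locally extinct.
  nudibranchs: 1 of 4 neighbours ≥ 1, goes locally extinct.
  plankton: 1 of 7 neighbours < 3, not yet.
Round 3 — no new extinctions; cascade stops.

2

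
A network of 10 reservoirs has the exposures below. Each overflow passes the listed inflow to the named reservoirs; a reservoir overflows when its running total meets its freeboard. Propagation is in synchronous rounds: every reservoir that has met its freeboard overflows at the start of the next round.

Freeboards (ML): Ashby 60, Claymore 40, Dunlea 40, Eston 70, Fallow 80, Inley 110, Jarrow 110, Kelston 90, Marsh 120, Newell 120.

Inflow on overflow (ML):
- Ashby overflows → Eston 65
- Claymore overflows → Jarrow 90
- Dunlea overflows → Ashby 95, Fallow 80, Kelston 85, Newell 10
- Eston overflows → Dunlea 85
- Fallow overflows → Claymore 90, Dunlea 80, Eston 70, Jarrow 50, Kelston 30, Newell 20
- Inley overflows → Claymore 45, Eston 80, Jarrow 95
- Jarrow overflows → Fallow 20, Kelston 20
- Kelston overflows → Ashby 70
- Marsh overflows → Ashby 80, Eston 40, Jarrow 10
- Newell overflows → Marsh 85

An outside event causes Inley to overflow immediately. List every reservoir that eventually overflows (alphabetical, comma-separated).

Round 1 — Inley overflows (initial).
  Claymore: +45 → 45 ≥ 40
  Eston: +80 → 80 ≥ 70
  Jarrow: +95 → 95 < 110
Round 2 — Claymore, Eston overflow.
  Dunlea: +85 → 85 ≥ 40
  Jarrow: +90 → 185 ≥ 110
Round 3 — Dunlea, Jarrow overflow.
  Ashby: +95 → 95 ≥ 60
  Fallow: +80+20 → 100 ≥ 80
  Kelston: +85+20 → 105 ≥ 90
  Newell: +10 → 10 < 120
Round 4 — Ashby, Fallow, Kelston overflow.
  Newell: +20 → 30 < 120
No further overflows.

Ashby, Claymore, Dunlea, Eston, Fallow, Inley, Jarrow, Kelston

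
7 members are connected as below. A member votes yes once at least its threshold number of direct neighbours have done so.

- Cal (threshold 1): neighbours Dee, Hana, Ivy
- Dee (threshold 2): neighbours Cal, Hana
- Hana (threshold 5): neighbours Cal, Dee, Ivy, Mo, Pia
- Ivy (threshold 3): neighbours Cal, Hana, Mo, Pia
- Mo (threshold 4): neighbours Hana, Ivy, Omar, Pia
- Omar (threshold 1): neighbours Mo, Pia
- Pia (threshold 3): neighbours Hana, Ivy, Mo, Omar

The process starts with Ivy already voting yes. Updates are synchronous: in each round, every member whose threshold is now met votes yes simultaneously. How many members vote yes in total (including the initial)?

2

Round 1 — Ivy votes yes (initial).
Round 2 — checking thresholds:
  Cal: 1 of 3 neighbours ≥ 1, votes yes.
  Hana: 1 of 5 neighbours < 5, holds.
  Mo: 1 of 4 neighbours < 4, holds.
  Pia: 1 of 4 neighbours < 3, holds.
Round 3 — no new yes votes; cascade stops.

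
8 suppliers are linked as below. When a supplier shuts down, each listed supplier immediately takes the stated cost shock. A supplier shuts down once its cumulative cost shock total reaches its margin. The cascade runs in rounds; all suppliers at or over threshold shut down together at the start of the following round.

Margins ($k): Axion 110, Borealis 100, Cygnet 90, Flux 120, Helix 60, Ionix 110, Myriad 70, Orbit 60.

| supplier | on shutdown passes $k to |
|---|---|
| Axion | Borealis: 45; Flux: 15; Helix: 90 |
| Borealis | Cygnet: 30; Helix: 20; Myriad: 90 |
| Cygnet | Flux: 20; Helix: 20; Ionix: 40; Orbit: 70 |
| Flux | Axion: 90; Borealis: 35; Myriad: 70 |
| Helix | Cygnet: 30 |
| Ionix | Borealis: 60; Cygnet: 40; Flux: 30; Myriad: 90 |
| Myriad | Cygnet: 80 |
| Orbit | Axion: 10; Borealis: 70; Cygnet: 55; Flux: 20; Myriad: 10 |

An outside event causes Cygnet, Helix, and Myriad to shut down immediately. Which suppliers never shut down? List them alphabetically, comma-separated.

Round 1 — Cygnet, Helix, Myriad shut down (initial).
  Flux: +20 → 20 < 120
  Ionix: +40 → 40 < 110
  Orbit: +70 → 70 ≥ 60
Round 2 — Orbit shuts down.
  Axion: +10 → 10 < 110
  Borealis: +70 → 70 < 100
  Flux: +20 → 40 < 120
No further shutdowns.

Axion, Borealis, Flux, Ionix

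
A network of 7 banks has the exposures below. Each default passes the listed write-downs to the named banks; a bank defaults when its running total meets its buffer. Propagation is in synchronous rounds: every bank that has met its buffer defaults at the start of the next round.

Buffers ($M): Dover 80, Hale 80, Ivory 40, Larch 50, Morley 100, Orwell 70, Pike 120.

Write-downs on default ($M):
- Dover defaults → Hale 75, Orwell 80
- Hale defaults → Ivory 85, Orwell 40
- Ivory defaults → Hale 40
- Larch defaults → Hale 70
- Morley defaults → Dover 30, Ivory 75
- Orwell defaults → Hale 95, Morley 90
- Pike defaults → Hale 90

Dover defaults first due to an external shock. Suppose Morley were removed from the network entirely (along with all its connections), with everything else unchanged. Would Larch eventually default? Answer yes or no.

no

With Morley removed:
Round 1 — Dover defaults (initial).
  Hale: +75 → 75 < 80
  Orwell: +80 → 80 ≥ 70
Round 2 — Orwell defaults.
  Hale: +95 → 170 ≥ 80
Round 3 — Hale defaults.
  Ivory: +85 → 85 ≥ 40
Round 4 — Ivory defaults.
No further defaults.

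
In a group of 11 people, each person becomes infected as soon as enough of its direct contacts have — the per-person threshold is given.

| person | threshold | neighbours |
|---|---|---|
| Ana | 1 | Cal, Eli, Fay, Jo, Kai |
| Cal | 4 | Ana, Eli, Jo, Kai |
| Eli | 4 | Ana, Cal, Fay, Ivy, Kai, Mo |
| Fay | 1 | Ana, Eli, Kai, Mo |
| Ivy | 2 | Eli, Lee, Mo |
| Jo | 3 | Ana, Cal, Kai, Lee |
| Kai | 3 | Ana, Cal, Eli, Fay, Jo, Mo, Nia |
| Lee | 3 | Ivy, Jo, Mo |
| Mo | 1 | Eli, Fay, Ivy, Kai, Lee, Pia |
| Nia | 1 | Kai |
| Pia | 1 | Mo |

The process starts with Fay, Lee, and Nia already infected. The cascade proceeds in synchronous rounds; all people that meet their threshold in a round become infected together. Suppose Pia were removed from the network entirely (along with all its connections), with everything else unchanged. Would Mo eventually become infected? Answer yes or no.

With Pia removed:
Round 1 — Fay, Lee, Nia become infected (initial).
Round 2 — checking thresholds:
  Ana: 1 of 5 neighbours ≥ 1, becomes infected.
  Eli: 1 of 6 neighbours < 4, below threshold.
  Ivy: 1 of 3 neighbours < 2, below threshold.
  Jo: 1 of 4 neighbours < 3, below threshold.
  Kai: 2 of 7 neighbours < 3, below threshold.
  Mo: 2 of 5 neighbours ≥ 1, becomes infected.
Round 3 — checking thresholds:
  Cal: 1 of 4 neighbours < 4, below threshold.
  Eli: 3 of 6 neighbours < 4, below threshold.
  Ivy: 2 of 3 neighbours ≥ 2, becomes infected.
  Jo: 2 of 4 neighbours < 3, below threshold.
  Kai: 4 of 7 neighbours ≥ 3, becomes infected.
Round 4 — checking thresholds:
  Cal: 2 of 4 neighbours < 4, below threshold.
  Eli: 5 of 6 neighbours ≥ 4, becomes infected.
  Jo: 3 of 4 neighbours ≥ 3, becomes infected.
Round 5 — checking thresholds:
  Cal: 4 of 4 neighbours ≥ 4, becomes infected.
Round 6 — no new infections; cascade stops.

yes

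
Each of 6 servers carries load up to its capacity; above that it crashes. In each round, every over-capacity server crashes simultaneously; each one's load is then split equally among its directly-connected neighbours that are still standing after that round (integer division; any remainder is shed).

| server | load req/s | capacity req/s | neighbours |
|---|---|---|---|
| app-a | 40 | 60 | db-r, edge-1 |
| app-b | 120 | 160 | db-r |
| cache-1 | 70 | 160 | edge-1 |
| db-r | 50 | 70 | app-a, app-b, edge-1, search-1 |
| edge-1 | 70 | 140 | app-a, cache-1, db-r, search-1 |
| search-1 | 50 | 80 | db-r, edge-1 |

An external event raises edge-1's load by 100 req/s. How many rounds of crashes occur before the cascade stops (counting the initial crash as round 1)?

Round 1 — edge-1 at 170 > 140. edge-1 crashes.
  edge-1 sheds 170 req/s to app-a, cache-1, db-r, search-1: 42 each (2 lost).
    app-a: 40+42 = 82 > 60
    cache-1: 70+42 = 112 ≤ 160
    db-r: 50+42 = 92 > 70
    search-1: 50+42 = 92 > 80
Round 2 — app-a, db-r, search-1 crash.
  app-a sheds 82 req/s: no online neighbours, lost.
  db-r sheds 92 req/s to app-b: 92 each.
    app-b: 120+92 = 212 > 160
  search-1 sheds 92 req/s: no online neighbours, lost.
Round 3 — app-b crashes.
  app-b sheds 212 req/s: no online neighbours, lost.
No further crashes.

3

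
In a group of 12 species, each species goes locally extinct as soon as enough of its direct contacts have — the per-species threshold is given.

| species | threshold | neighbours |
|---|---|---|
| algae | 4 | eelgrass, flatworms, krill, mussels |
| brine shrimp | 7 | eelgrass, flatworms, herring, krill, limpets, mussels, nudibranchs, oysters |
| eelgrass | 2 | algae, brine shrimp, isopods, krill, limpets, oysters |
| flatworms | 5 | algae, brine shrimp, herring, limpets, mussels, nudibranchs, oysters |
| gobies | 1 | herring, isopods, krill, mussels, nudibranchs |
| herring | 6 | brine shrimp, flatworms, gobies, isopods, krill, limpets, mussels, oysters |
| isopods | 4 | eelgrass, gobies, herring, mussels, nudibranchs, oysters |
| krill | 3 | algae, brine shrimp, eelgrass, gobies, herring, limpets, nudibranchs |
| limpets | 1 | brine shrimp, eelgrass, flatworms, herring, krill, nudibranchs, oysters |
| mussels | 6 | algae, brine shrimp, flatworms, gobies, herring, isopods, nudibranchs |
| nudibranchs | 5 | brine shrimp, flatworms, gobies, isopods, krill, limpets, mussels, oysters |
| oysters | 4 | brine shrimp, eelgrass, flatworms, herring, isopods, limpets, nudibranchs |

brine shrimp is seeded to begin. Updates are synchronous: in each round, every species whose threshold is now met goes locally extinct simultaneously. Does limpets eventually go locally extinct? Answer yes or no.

yes

Round 1 — brine shrimp goes locally extinct (initial).
Round 2 — checking thresholds:
  eelgrass: 1 of 6 neighbours < 2, not yet.
  flatworms: 1 of 7 neighbours < 5, not yet.
  herring: 1 of 8 neighbours < 6, not yet.
  krill: 1 of 7 neighbours < 3, not yet.
  limpets: 1 of 7 neighbours ≥ 1, goes locally extinct.
  mussels: 1 of 7 neighbours < 6, not yet.
  nudibranchs: 1 of 8 neighbours < 5, not yet.
  oysters: 1 of 7 neighbours < 4, not yet.
Round 3 — checking thresholds:
  eelgrass: 2 of 6 neighbours ≥ 2, goes locally extinct.
  flatworms: 2 of 7 neighbours < 5, not yet.
  herring: 2 of 8 neighbours < 6, not yet.
  krill: 2 of 7 neighbours < 3, not yet.
  mussels: 1 of 7 neighbours < 6, not yet.
  nudibranchs: 2 of 8 neighbours < 5, not yet.
  oysters: 2 of 7 neighbours < 4, not yet.
Round 4 — checking thresholds:
  algae: 1 of 4 neighbours < 4, not yet.
  flatworms: 2 of 7 neighbours < 5, not yet.
  herring: 2 of 8 neighbours < 6, not yet.
  isopods: 1 of 6 neighbours < 4, not yet.
  krill: 3 of 7 neighbours ≥ 3, goes locally extinct.
  mussels: 1 of 7 neighbours < 6, not yet.
  nudibranchs: 2 of 8 neighbours < 5, not yet.
  oysters: 3 of 7 neighbours < 4, not yet.
Round 5 — checking thresholds:
  algae: 2 of 4 neighbours < 4, not yet.
  flatworms: 2 of 7 neighbours < 5, not yet.
  gobies: 1 of 5 neighbours ≥ 1, goes locally extinct.
  herring: 3 of 8 neighbours < 6, not yet.
  isopods: 1 of 6 neighbours < 4, not yet.
  mussels: 1 of 7 neighbours < 6, not yet.
  nudibranchs: 3 of 8 neighbours < 5, not yet.
  oysters: 3 of 7 neighbours < 4, not yet.
Round 6 — no new extinctions; cascade stops.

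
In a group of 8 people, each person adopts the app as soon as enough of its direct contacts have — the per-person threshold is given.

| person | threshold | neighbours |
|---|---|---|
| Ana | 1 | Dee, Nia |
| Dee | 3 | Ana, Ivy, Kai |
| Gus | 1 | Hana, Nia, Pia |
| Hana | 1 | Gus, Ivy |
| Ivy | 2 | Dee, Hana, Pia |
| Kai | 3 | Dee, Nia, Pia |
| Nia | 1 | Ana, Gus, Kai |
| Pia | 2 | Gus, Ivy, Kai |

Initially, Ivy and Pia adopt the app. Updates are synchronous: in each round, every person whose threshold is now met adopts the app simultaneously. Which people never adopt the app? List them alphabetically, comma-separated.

Dee, Kai

Round 1 — Ivy, Pia adopt the app (initial).
Round 2 — checking thresholds:
  Dee: 1 of 3 neighbours < 3, not yet.
  Gus: 1 of 3 neighbours ≥ 1, adopts the app.
  Hana: 1 of 2 neighbours ≥ 1, adopts the app.
  Kai: 1 of 3 neighbours < 3, not yet.
Round 3 — checking thresholds:
  Dee: 1 of 3 neighbours < 3, not yet.
  Kai: 1 of 3 neighbours < 3, not yet.
  Nia: 1 of 3 neighbours ≥ 1, adopts the app.
Round 4 — checking thresholds:
  Ana: 1 of 2 neighbours ≥ 1, adopts the app.
  Dee: 1 of 3 neighbours < 3, not yet.
  Kai: 2 of 3 neighbours < 3, not yet.
Round 5 — no new adoptions; cascade stops.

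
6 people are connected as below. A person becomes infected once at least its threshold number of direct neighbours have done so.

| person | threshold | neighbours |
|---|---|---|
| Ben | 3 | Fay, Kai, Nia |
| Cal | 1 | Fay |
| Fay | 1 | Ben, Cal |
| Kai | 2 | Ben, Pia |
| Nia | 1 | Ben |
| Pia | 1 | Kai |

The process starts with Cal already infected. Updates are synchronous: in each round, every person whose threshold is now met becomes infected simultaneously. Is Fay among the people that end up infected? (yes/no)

yes

Round 1 — Cal becomes infected (initial).
Round 2 — checking thresholds:
  Fay: 1 of 2 neighbours ≥ 1, becomes infected.
Round 3 — no new infections; cascade stops.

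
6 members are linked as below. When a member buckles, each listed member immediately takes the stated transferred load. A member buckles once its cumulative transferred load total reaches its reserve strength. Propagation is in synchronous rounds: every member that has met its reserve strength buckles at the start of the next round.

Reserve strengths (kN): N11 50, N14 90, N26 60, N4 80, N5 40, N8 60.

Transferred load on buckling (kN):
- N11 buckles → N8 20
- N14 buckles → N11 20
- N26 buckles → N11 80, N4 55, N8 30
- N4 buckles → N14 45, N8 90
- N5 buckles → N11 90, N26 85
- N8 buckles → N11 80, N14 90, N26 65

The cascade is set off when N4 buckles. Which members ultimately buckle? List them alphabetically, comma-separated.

Round 1 — N4 buckles (initial).
  N14: +45 → 45 < 90
  N8: +90 → 90 ≥ 60
Round 2 — N8 buckles.
  N11: +80 → 80 ≥ 50
  N14: +90 → 135 ≥ 90
  N26: +65 → 65 ≥ 60
Round 3 — N11, N14, N26 buckle.
No further bucklings.

N11, N14, N26, N4, N8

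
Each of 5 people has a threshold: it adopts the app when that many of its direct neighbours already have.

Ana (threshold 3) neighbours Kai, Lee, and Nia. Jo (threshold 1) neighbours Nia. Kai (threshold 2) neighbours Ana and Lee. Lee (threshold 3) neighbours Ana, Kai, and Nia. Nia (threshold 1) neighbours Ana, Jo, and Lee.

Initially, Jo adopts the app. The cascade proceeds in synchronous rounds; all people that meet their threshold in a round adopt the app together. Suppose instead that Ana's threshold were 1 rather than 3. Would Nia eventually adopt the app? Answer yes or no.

yes

With Ana's threshold at 1:
Round 1 — Jo adopts the app (initial).
Round 2 — checking thresholds:
  Nia: 1 of 3 neighbours ≥ 1, adopts the app.
Round 3 — checking thresholds:
  Ana: 1 of 3 neighbours ≥ 1, adopts the app.
  Lee: 1 of 3 neighbours < 3, not yet.
Round 4 — no new adoptions; cascade stops.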